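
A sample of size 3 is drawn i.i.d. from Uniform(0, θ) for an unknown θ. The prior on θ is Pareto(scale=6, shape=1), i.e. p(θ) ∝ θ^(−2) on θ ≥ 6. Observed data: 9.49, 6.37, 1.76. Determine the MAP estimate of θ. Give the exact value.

The Uniform(0, θ) likelihood is θ^(−n) for θ ≥ max(xᵢ), zero otherwise. Here max(xᵢ) = 9.49.
Posterior ∝ θ^(−2) · θ^(−3) = θ^(−5) on θ ≥ max(6, 9.49) = 9.49.
This density is strictly decreasing in θ, so the posterior mode lies at the lower boundary of the support.

θ̂_MAP = 9.49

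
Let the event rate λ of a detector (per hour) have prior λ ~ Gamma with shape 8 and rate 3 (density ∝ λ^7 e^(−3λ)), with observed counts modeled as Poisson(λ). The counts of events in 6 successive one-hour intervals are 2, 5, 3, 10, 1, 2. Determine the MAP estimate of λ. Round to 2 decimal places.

λ̂_MAP = 3.33

Σxᵢ = 2+5+3+10+1+2 = 23, with n = 6.
Posterior ∝ λ^7e^(−3λ) · λ^23e^(−6λ) = λ^30e^(−9λ), i.e. Gamma(shape=31, rate=9).
The mode of a Gamma(a, b) with a ≥ 1 (shape–rate) is (a−1)/b = 30/9 ≈ 3.33.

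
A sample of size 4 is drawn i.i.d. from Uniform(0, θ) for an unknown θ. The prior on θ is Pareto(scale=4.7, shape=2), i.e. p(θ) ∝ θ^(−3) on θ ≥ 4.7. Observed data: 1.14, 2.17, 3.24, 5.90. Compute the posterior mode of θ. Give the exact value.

The Uniform(0, θ) likelihood is θ^(−n) for θ ≥ max(xᵢ), zero otherwise. Here max(xᵢ) = 5.90.
Posterior ∝ θ^(−3) · θ^(−4) = θ^(−7) on θ ≥ max(4.7, 5.90) = 5.90.
This density is strictly decreasing in θ, so the posterior mode lies at the lower boundary of the support.

θ̂_MAP = 5.90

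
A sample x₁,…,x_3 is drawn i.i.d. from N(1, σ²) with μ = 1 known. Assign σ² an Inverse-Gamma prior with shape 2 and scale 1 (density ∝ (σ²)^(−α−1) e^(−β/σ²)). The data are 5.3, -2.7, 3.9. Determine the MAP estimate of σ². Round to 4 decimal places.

σ̂²_MAP = 4.7322

Sum of squared deviations about the known mean: SS = (5.3−1)² + (-2.7−1)² + (3.9−1)² = 40.59.
The Normal likelihood contributes (σ²)^(−n/2) exp(−SS/(2σ²)), so the posterior is Inverse-Gamma(α + n/2, β + SS/2) = Inverse-Gamma(3.5, 21.295).
The mode of Inverse-Gamma(a, b) is b/(a+1) = 21.295/4.5 ≈ 4.7322.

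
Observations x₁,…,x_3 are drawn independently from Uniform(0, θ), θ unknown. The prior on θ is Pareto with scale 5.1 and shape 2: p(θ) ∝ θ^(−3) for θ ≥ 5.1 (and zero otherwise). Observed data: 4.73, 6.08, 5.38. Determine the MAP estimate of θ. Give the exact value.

The Uniform(0, θ) likelihood is θ^(−n) for θ ≥ max(xᵢ), zero otherwise. Here max(xᵢ) = 6.08.
Posterior ∝ θ^(−3) · θ^(−3) = θ^(−6) on θ ≥ max(5.1, 6.08) = 6.08.
This density is strictly decreasing in θ, so the posterior mode lies at the lower boundary of the support.

θ̂_MAP = 6.08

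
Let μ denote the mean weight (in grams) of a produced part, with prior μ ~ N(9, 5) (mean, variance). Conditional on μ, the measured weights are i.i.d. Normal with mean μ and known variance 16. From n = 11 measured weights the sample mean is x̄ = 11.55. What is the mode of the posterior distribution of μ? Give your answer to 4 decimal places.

n = 11, x̄ = 11.55.
For a Normal prior and Normal likelihood with known variance, the posterior is Normal; its mode equals its mean, the precision-weighted average.
Prior precision 1/σ₀² = 1/5 = 0.2; data precision n/σ² = 11/16 = 0.6875.
μ̂ = (0.2·9 + 0.6875·11.55) / (0.2 + 0.6875) = 9.740625/0.8875 = 3117/284 ≈ 10.9754.

μ̂_MAP = 10.9754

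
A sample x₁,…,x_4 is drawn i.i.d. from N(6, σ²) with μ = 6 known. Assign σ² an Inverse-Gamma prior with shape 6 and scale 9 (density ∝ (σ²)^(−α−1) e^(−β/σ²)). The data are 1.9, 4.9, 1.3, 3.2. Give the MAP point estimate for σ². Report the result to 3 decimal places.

σ̂²_MAP = 3.664

Sum of squared deviations about the known mean: SS = (1.9−6)² + (4.9−6)² + (1.3−6)² + (3.2−6)² = 47.95.
The Normal likelihood contributes (σ²)^(−n/2) exp(−SS/(2σ²)), so the posterior is Inverse-Gamma(α + n/2, β + SS/2) = Inverse-Gamma(8, 32.975).
The mode of Inverse-Gamma(a, b) is b/(a+1) = 32.975/9 ≈ 3.664.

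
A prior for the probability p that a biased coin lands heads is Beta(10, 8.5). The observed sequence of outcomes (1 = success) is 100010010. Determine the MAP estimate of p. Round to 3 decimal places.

Prior: Beta(10, 8.5).
Data: 3 successes in 9 trials (from the sequence). The binomial likelihood contributes p^3(1−p)^6, so the posterior is Beta(10+3, 8.5+6) = Beta(13, 14.5).
For Beta(a, b) with a, b > 1 the mode is (a−1)/(a+b−2) = 12/25.5 ≈ 0.471.

p̂_MAP = 0.471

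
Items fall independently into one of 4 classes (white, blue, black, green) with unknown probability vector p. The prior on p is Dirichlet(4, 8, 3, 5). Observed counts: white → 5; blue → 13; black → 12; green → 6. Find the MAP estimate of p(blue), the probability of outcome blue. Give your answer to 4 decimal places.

MAP estimate of p(blue) = 0.3846

The posterior is Dirichlet(αᵢ + nᵢ) = Dirichlet(9, 21, 15, 11).
For a Dirichlet(a₁,…,a_K) with all aᵢ > 1, the mode has j-th component (aⱼ − 1)/(Σaᵢ − K).
Here Σaᵢ = 56 and K = 4, so p(blue) = (21 − 1)/(56 − 4) = 20/52 ≈ 0.3846.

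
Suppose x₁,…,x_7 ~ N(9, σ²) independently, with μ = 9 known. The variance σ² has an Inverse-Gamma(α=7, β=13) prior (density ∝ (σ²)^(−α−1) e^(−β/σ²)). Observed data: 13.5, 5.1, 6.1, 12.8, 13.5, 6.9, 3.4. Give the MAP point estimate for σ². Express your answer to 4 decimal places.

σ̂²_MAP = 6.1013

Sum of squared deviations about the known mean: SS = (13.5−9)² + (5.1−9)² + (6.1−9)² + (12.8−9)² + (13.5−9)² + (6.9−9)² + (3.4−9)² = 114.33.
The Normal likelihood contributes (σ²)^(−n/2) exp(−SS/(2σ²)), so the posterior is Inverse-Gamma(α + n/2, β + SS/2) = Inverse-Gamma(10.5, 70.165).
The mode of Inverse-Gamma(a, b) is b/(a+1) = 70.165/11.5 ≈ 6.1013.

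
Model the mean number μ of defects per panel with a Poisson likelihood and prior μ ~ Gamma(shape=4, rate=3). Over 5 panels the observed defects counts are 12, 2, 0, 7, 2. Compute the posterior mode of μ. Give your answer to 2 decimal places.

μ̂_MAP = 3.25

Σxᵢ = 12+2+0+7+2 = 23, with n = 5.
Posterior ∝ μ^3e^(−3μ) · μ^23e^(−5μ) = μ^26e^(−8μ), i.e. Gamma(shape=27, rate=8).
The mode of a Gamma(a, b) with a ≥ 1 (shape–rate) is (a−1)/b = 26/8 ≈ 3.25.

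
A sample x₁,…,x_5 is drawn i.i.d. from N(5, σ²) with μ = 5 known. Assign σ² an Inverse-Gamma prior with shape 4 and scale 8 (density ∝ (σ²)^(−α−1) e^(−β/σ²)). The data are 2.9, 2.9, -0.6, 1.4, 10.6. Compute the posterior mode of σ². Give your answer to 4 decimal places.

Sum of squared deviations about the known mean: SS = (2.9−5)² + (2.9−5)² + (-0.6−5)² + (1.4−5)² + (10.6−5)² = 84.5.
The Normal likelihood contributes (σ²)^(−n/2) exp(−SS/(2σ²)), so the posterior is Inverse-Gamma(α + n/2, β + SS/2) = Inverse-Gamma(6.5, 50.25).
The mode of Inverse-Gamma(a, b) is b/(a+1) = 50.25/7.5 ≈ 6.7000.

σ̂²_MAP = 6.7000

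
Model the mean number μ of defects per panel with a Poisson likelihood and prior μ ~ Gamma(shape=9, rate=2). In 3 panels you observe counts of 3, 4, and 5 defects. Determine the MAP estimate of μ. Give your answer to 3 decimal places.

μ̂_MAP = 4.000

Σxᵢ = 3+4+5 = 12, with n = 3.
Posterior ∝ μ^8e^(−2μ) · μ^12e^(−3μ) = μ^20e^(−5μ), i.e. Gamma(shape=21, rate=5).
The mode of a Gamma(a, b) with a ≥ 1 (shape–rate) is (a−1)/b = 20/5 ≈ 4.000.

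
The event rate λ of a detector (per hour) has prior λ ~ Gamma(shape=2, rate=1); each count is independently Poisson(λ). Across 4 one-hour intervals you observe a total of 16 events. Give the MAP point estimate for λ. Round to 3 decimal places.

λ̂_MAP = 3.400

Σxᵢ = 16, n = 4.
Posterior ∝ λe^(−1λ) · λ^16e^(−4λ) = λ^17e^(−5λ), i.e. Gamma(shape=18, rate=5).
The mode of a Gamma(a, b) with a ≥ 1 (shape–rate) is (a−1)/b = 17/5 ≈ 3.400.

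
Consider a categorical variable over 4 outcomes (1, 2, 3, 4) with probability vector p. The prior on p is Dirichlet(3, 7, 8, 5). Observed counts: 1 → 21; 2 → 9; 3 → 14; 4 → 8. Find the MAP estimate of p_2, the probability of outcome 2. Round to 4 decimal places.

MAP estimate: 0.2113

The posterior is Dirichlet(αᵢ + nᵢ) = Dirichlet(24, 16, 22, 13).
For a Dirichlet(a₁,…,a_K) with all aᵢ > 1, the mode has j-th component (aⱼ − 1)/(Σaᵢ − K).
Here Σaᵢ = 75 and K = 4, so p_2 = (16 − 1)/(75 − 4) = 15/71 ≈ 0.2113.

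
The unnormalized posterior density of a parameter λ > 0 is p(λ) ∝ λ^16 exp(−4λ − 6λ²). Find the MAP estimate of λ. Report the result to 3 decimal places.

λ̂_MAP = 1.000

ℓ'(λ) = 16/λ − 4 − 12λ. Setting this to zero and multiplying by λ: 12λ² + 4λ − 16 = 0.
λ = (−4 + √(4² + 4·12·16)) / (2·12) = (−4 + √784) / 24 = (−4 + 28)/24 = 1.
ℓ''(λ) = −16/λ² − 12 < 0, confirming a maximum.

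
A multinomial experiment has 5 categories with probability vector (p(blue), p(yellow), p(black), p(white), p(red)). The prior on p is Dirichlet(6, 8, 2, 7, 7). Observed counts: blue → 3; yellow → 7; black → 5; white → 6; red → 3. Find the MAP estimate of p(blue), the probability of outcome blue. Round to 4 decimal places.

MAP estimate of p(blue) = 0.1633

The posterior is Dirichlet(αᵢ + nᵢ) = Dirichlet(9, 15, 7, 13, 10).
For a Dirichlet(a₁,…,a_K) with all aᵢ > 1, the mode has j-th component (aⱼ − 1)/(Σaᵢ − K).
Here Σaᵢ = 54 and K = 5, so p(blue) = (9 − 1)/(54 − 5) = 8/49 ≈ 0.1633.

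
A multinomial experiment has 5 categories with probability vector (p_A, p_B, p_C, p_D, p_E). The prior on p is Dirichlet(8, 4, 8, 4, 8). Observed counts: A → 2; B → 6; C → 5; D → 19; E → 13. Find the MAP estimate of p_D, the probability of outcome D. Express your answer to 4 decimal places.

The posterior is Dirichlet(αᵢ + nᵢ) = Dirichlet(10, 10, 13, 23, 21).
For a Dirichlet(a₁,…,a_K) with all aᵢ > 1, the mode has j-th component (aⱼ − 1)/(Σaᵢ − K).
Here Σaᵢ = 77 and K = 5, so p_D = (23 − 1)/(77 − 5) = 22/72 ≈ 0.3056.

MAP estimate of p_D = 0.3056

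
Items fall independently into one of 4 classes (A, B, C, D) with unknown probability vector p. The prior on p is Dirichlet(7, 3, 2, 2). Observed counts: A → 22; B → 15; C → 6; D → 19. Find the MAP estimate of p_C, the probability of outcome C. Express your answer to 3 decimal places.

The posterior is Dirichlet(αᵢ + nᵢ) = Dirichlet(29, 18, 8, 21).
For a Dirichlet(a₁,…,a_K) with all aᵢ > 1, the mode has j-th component (aⱼ − 1)/(Σaᵢ − K).
Here Σaᵢ = 76 and K = 4, so p_C = (8 − 1)/(76 − 4) = 7/72 ≈ 0.097.

MAP estimate of p_C = 0.097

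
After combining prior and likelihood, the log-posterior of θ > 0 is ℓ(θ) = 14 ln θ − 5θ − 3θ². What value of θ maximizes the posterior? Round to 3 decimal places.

ℓ'(θ) = 14/θ − 5 − 6θ. Setting this to zero and multiplying by θ: 6θ² + 5θ − 14 = 0.
θ = (−5 + √(5² + 4·6·14)) / (2·6) = (−5 + √361) / 12 = (−5 + 19)/12 = 7/6.
ℓ''(θ) = −14/θ² − 6 < 0, confirming a maximum.

θ̂_MAP = 1.167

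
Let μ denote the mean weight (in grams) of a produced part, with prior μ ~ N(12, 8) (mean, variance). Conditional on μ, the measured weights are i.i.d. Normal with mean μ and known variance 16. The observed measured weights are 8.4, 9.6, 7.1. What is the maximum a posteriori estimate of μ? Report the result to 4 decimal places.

n = 3; x̄ = (8.4 + 9.6 + 7.1)/3 = 25.1/3 = 251/30 ≈ 8.3667.
For a Normal prior and Normal likelihood with known variance, the posterior is Normal; its mode equals its mean, the precision-weighted average.
Prior precision 1/σ₀² = 1/8 = 0.125; data precision n/σ² = 3/16 = 0.1875.
μ̂ = (0.125·12 + 0.1875·(251/30)) / (0.125 + 0.1875) = 3.06875/0.3125 = 9.8200.

μ̂_MAP = 9.8200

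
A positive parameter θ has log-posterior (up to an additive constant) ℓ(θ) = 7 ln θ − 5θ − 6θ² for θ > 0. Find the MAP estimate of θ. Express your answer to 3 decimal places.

ℓ'(θ) = 7/θ − 5 − 12θ. Setting this to zero and multiplying by θ: 12θ² + 5θ − 7 = 0.
θ = (−5 + √(5² + 4·12·7)) / (2·12) = (−5 + √361) / 24 = (−5 + 19)/24 = 7/12.
ℓ''(θ) = −7/θ² − 12 < 0, confirming a maximum.

θ̂_MAP = 0.583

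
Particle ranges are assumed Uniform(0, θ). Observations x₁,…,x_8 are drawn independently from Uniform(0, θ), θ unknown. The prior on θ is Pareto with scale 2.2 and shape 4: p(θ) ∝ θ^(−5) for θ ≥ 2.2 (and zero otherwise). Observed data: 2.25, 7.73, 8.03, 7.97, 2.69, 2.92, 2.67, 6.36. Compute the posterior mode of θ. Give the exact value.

The Uniform(0, θ) likelihood is θ^(−n) for θ ≥ max(xᵢ), zero otherwise. Here max(xᵢ) = 8.03.
Posterior ∝ θ^(−5) · θ^(−8) = θ^(−13) on θ ≥ max(2.2, 8.03) = 8.03.
This density is strictly decreasing in θ, so the posterior mode lies at the lower boundary of the support.

θ̂_MAP = 8.03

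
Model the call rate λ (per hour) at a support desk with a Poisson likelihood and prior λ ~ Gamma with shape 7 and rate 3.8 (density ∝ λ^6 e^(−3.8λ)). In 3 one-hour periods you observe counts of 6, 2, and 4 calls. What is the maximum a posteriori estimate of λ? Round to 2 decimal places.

Σxᵢ = 6+2+4 = 12, with n = 3.
Posterior ∝ λ^6e^(−3.8λ) · λ^12e^(−3λ) = λ^18e^(−6.8λ), i.e. Gamma(shape=19, rate=6.8).
The mode of a Gamma(a, b) with a ≥ 1 (shape–rate) is (a−1)/b = 18/6.8 ≈ 2.65.

λ̂_MAP = 2.65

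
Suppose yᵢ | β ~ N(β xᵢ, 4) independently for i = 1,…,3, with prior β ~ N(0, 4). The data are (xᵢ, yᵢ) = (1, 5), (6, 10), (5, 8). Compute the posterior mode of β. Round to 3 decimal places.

log p(β | y) = −Σ(yᵢ − βxᵢ)²/(2·4) − β²/(2·4) + const.
Setting the derivative to zero: Σxᵢ(yᵢ − βxᵢ)/4 − β/4 = 0, so β = Σxᵢyᵢ / (Σxᵢ² + σ²/τ²).
Σxᵢyᵢ = 1·5 + 6·10 + 5·8 = 105; Σxᵢ² = 62; σ²/τ² = 1.
β̂_MAP = 105 / (62 + 1) = 105/63 ≈ 1.667.

β̂_MAP = 1.667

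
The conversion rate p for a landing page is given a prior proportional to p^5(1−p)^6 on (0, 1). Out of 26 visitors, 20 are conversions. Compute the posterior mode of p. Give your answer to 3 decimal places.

p̂_MAP = 0.676

The prior density ∝ p^5(1−p)^6 is the kernel of Beta(6, 7).
Data: 20 successes in 26 trials. The binomial likelihood contributes p^20(1−p)^6, so the posterior is Beta(6+20, 7+6) = Beta(26, 13).
For Beta(a, b) with a, b > 1 the mode is (a−1)/(a+b−2) = 25/37 ≈ 0.676.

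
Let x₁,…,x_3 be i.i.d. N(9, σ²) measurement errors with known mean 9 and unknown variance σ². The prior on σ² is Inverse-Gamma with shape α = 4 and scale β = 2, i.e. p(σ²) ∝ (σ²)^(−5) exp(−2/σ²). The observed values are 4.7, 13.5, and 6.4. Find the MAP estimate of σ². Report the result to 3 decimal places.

σ̂²_MAP = 3.808

Sum of squared deviations about the known mean: SS = (4.7−9)² + (13.5−9)² + (6.4−9)² = 45.5.
The Normal likelihood contributes (σ²)^(−n/2) exp(−SS/(2σ²)), so the posterior is Inverse-Gamma(α + n/2, β + SS/2) = Inverse-Gamma(5.5, 24.75).
The mode of Inverse-Gamma(a, b) is b/(a+1) = 24.75/6.5 ≈ 3.808.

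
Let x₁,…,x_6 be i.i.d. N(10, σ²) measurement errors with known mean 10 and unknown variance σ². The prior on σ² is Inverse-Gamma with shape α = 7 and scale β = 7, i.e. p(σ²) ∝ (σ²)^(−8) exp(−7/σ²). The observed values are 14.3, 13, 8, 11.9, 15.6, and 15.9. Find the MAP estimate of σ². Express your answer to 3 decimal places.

σ̂²_MAP = 5.240

Sum of squared deviations about the known mean: SS = (14.3−10)² + (13−10)² + (8−10)² + (11.9−10)² + (15.6−10)² + (15.9−10)² = 101.27.
The Normal likelihood contributes (σ²)^(−n/2) exp(−SS/(2σ²)), so the posterior is Inverse-Gamma(α + n/2, β + SS/2) = Inverse-Gamma(10, 57.635).
The mode of Inverse-Gamma(a, b) is b/(a+1) = 57.635/11 ≈ 5.240.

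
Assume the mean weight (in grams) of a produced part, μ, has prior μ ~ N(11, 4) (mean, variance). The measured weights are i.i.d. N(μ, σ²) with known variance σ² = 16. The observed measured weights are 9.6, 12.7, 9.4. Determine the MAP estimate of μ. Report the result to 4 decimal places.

μ̂_MAP = 10.8143

n = 3; x̄ = (9.6 + 12.7 + 9.4)/3 = 31.7/3 = 317/30 ≈ 10.5667.
For a Normal prior and Normal likelihood with known variance, the posterior is Normal; its mode equals its mean, the precision-weighted average.
Prior precision 1/σ₀² = 1/4 = 0.25; data precision n/σ² = 3/16 = 0.1875.
μ̂ = (0.25·11 + 0.1875·(317/30)) / (0.25 + 0.1875) = 4.73125/0.4375 = 757/70 ≈ 10.8143.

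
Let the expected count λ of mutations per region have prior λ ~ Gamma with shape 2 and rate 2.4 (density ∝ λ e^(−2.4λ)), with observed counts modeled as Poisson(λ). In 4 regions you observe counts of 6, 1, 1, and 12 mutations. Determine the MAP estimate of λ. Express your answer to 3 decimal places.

Σxᵢ = 6+1+1+12 = 20, with n = 4.
Posterior ∝ λe^(−2.4λ) · λ^20e^(−4λ) = λ^21e^(−6.4λ), i.e. Gamma(shape=22, rate=6.4).
The mode of a Gamma(a, b) with a ≥ 1 (shape–rate) is (a−1)/b = 21/6.4 ≈ 3.281.

λ̂_MAP = 3.281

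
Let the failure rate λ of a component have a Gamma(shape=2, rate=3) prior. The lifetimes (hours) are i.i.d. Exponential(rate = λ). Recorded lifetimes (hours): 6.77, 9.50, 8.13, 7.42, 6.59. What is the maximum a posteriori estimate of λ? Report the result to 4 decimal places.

λ̂_MAP = 0.1449

The Exponential(rate=λ) likelihood is ∝ λ^n e^(−λΣtᵢ). Here n = 5 and Σtᵢ = 6.77 + 9.50 + 8.13 + 7.42 + 6.59 = 38.41.
Posterior ∝ λe^(−3λ) · λ^5e^(−38.41λ) = λ^6e^(−41.41λ), i.e. Gamma(7, 41.41).
Mode = (a−1)/b = 6/41.41 ≈ 0.1449.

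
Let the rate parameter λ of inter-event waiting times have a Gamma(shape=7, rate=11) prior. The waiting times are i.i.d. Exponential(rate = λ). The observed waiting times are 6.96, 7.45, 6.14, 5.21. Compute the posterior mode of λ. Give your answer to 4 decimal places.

λ̂_MAP = 0.2720

The Exponential(rate=λ) likelihood is ∝ λ^n e^(−λΣtᵢ). Here n = 4 and Σtᵢ = 6.96 + 7.45 + 6.14 + 5.21 = 25.76.
Posterior ∝ λ^6e^(−11λ) · λ^4e^(−25.76λ) = λ^10e^(−36.76λ), i.e. Gamma(11, 36.76).
Mode = (a−1)/b = 10/36.76 ≈ 0.2720.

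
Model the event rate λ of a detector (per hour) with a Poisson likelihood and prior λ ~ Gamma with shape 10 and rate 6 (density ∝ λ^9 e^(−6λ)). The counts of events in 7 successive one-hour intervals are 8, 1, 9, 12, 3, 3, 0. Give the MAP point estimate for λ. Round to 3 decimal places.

Σxᵢ = 8+1+9+12+3+3+0 = 36, with n = 7.
Posterior ∝ λ^9e^(−6λ) · λ^36e^(−7λ) = λ^45e^(−13λ), i.e. Gamma(shape=46, rate=13).
The mode of a Gamma(a, b) with a ≥ 1 (shape–rate) is (a−1)/b = 45/13 ≈ 3.462.

λ̂_MAP = 3.462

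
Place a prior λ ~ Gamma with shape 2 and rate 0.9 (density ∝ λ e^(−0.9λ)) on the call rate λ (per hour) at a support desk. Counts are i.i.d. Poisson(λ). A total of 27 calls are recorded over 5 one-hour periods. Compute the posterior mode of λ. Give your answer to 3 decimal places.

λ̂_MAP = 4.746

Σxᵢ = 27, n = 5.
Posterior ∝ λe^(−0.9λ) · λ^27e^(−5λ) = λ^28e^(−5.9λ), i.e. Gamma(shape=29, rate=5.9).
The mode of a Gamma(a, b) with a ≥ 1 (shape–rate) is (a−1)/b = 28/5.9 ≈ 4.746.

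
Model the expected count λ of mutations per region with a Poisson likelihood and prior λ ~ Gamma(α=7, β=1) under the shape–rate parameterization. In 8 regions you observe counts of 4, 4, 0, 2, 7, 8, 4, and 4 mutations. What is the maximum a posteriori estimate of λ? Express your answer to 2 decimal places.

Σxᵢ = 4+4+0+2+7+8+4+4 = 33, with n = 8.
Posterior ∝ λ^6e^(−1λ) · λ^33e^(−8λ) = λ^39e^(−9λ), i.e. Gamma(shape=40, rate=9).
The mode of a Gamma(a, b) with a ≥ 1 (shape–rate) is (a−1)/b = 39/9 ≈ 4.33.

λ̂_MAP = 4.33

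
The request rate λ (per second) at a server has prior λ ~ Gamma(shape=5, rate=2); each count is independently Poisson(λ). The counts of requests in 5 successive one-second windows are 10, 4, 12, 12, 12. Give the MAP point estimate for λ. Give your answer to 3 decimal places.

Σxᵢ = 10+4+12+12+12 = 50, with n = 5.
Posterior ∝ λ^4e^(−2λ) · λ^50e^(−5λ) = λ^54e^(−7λ), i.e. Gamma(shape=55, rate=7).
The mode of a Gamma(a, b) with a ≥ 1 (shape–rate) is (a−1)/b = 54/7 ≈ 7.714.

λ̂_MAP = 7.714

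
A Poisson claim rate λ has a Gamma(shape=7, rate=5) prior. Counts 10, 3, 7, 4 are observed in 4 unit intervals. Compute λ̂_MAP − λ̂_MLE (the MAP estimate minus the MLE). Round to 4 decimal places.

Σxᵢ = 24. Posterior is Gamma(31, 9); MAP = (31−1)/9 = 30/9 ≈ 3.33333.
MLE = x̄ = 24/4 ≈ 6.00000.
Difference = 30/9 − 24/4 = -8/3 ≈ -2.6667.

MAP − MLE = -2.6667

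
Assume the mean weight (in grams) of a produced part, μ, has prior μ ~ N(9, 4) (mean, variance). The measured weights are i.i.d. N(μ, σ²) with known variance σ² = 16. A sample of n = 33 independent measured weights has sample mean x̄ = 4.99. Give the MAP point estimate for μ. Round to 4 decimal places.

μ̂_MAP = 5.4235

n = 33, x̄ = 4.99.
For a Normal prior and Normal likelihood with known variance, the posterior is Normal; its mode equals its mean, the precision-weighted average.
Prior precision 1/σ₀² = 1/4 = 0.25; data precision n/σ² = 33/16 = 2.0625.
μ̂ = (0.25·9 + 2.0625·4.99) / (0.25 + 2.0625) = 12.541875/2.3125 = 20067/3700 ≈ 5.4235.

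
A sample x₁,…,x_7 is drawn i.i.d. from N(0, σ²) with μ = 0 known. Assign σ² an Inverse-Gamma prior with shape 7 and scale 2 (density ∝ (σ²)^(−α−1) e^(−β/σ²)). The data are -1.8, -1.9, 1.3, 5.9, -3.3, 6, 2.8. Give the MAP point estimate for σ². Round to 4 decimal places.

σ̂²_MAP = 4.4383

Sum of squared deviations about the known mean: SS = (-1.8−0)² + (-1.9−0)² + (1.3−0)² + (5.9−0)² + (-3.3−0)² + (6−0)² + (2.8−0)² = 98.08.
The Normal likelihood contributes (σ²)^(−n/2) exp(−SS/(2σ²)), so the posterior is Inverse-Gamma(α + n/2, β + SS/2) = Inverse-Gamma(10.5, 51.04).
The mode of Inverse-Gamma(a, b) is b/(a+1) = 51.04/11.5 ≈ 4.4383.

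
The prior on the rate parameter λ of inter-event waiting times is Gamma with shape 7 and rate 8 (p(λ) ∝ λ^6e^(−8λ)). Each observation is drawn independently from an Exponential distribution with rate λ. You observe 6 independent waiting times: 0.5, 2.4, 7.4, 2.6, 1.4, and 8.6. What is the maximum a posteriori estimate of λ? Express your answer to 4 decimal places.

The Exponential(rate=λ) likelihood is ∝ λ^n e^(−λΣtᵢ). Here n = 6 and Σtᵢ = 0.5 + 2.4 + 7.4 + 2.6 + 1.4 + 8.6 = 22.9.
Posterior ∝ λ^6e^(−8λ) · λ^6e^(−22.9λ) = λ^12e^(−30.9λ), i.e. Gamma(13, 30.9).
Mode = (a−1)/b = 12/30.9 ≈ 0.3883.

λ̂_MAP = 0.3883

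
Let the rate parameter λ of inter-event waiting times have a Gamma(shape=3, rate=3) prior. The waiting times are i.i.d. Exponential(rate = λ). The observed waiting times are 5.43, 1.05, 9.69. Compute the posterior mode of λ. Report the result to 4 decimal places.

The Exponential(rate=λ) likelihood is ∝ λ^n e^(−λΣtᵢ). Here n = 3 and Σtᵢ = 5.43 + 1.05 + 9.69 = 16.17.
Posterior ∝ λ^2e^(−3λ) · λ^3e^(−16.17λ) = λ^5e^(−19.17λ), i.e. Gamma(6, 19.17).
Mode = (a−1)/b = 5/19.17 ≈ 0.2608.

λ̂_MAP = 0.2608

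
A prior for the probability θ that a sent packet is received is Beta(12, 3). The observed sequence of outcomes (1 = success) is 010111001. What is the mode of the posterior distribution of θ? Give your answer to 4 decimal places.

θ̂_MAP = 0.7273

Prior: Beta(12, 3).
Data: 5 successes in 9 trials (from the sequence). The binomial likelihood contributes θ^5(1−θ)^4, so the posterior is Beta(12+5, 3+4) = Beta(17, 7).
For Beta(a, b) with a, b > 1 the mode is (a−1)/(a+b−2) = 16/22 ≈ 0.7273.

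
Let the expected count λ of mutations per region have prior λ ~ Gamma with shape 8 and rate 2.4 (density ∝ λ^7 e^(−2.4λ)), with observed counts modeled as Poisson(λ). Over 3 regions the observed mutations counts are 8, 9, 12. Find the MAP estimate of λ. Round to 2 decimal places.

Σxᵢ = 8+9+12 = 29, with n = 3.
Posterior ∝ λ^7e^(−2.4λ) · λ^29e^(−3λ) = λ^36e^(−5.4λ), i.e. Gamma(shape=37, rate=5.4).
The mode of a Gamma(a, b) with a ≥ 1 (shape–rate) is (a−1)/b = 36/5.4 ≈ 6.67.

λ̂_MAP = 6.67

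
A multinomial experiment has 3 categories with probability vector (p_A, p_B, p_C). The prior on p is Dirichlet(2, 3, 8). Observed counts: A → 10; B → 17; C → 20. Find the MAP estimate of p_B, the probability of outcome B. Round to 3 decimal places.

The posterior is Dirichlet(αᵢ + nᵢ) = Dirichlet(12, 20, 28).
For a Dirichlet(a₁,…,a_K) with all aᵢ > 1, the mode has j-th component (aⱼ − 1)/(Σaᵢ − K).
Here Σaᵢ = 60 and K = 3, so p_B = (20 − 1)/(60 − 3) = 19/57 ≈ 0.333.

MAP estimate of p_B = 0.333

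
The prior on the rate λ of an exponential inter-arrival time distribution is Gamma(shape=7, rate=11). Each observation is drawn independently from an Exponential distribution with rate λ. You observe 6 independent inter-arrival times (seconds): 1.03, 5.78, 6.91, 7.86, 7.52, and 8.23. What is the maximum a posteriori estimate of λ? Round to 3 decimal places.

λ̂_MAP = 0.248

The Exponential(rate=λ) likelihood is ∝ λ^n e^(−λΣtᵢ). Here n = 6 and Σtᵢ = 1.03 + 5.78 + 6.91 + 7.86 + 7.52 + 8.23 = 37.33.
Posterior ∝ λ^6e^(−11λ) · λ^6e^(−37.33λ) = λ^12e^(−48.33λ), i.e. Gamma(13, 48.33).
Mode = (a−1)/b = 12/48.33 ≈ 0.248.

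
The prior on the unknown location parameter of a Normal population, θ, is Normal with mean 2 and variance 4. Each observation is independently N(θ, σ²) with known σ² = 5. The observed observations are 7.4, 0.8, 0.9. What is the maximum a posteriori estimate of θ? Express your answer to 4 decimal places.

n = 3; x̄ = (7.4 + 0.8 + 0.9)/3 = 9.1/3 = 91/30 ≈ 3.0333.
For a Normal prior and Normal likelihood with known variance, the posterior is Normal; its mode equals its mean, the precision-weighted average.
Prior precision 1/σ₀² = 1/4 = 0.25; data precision n/σ² = 3/5 = 0.6.
θ̂ = (0.25·2 + 0.6·(91/30)) / (0.25 + 0.6) = 2.32/0.85 = 232/85 ≈ 2.7294.

θ̂_MAP = 2.7294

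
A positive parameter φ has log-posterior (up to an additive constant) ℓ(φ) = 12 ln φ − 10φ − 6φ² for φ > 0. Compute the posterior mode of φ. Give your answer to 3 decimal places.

φ̂_MAP = 0.667

ℓ'(φ) = 12/φ − 10 − 12φ. Setting this to zero and multiplying by φ: 12φ² + 10φ − 12 = 0.
φ = (−10 + √(10² + 4·12·12)) / (2·12) = (−10 + √676) / 24 = (−10 + 26)/24 = 2/3.
ℓ''(φ) = −12/φ² − 12 < 0, confirming a maximum.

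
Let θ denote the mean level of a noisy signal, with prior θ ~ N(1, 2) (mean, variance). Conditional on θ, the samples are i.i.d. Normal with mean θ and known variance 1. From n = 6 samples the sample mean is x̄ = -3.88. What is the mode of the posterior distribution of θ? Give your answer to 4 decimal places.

θ̂_MAP = -3.5046

n = 6, x̄ = -3.88.
For a Normal prior and Normal likelihood with known variance, the posterior is Normal; its mode equals its mean, the precision-weighted average.
Prior precision 1/σ₀² = 1/2 = 0.5; data precision n/σ² = 6/1 = 6.
θ̂ = (0.5·1 + 6·(-3.88)) / (0.5 + 6) = (-22.78)/6.5 = -1139/325 ≈ -3.5046.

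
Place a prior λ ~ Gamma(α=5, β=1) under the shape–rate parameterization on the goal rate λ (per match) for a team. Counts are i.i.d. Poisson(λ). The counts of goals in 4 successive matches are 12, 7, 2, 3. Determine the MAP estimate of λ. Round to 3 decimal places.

λ̂_MAP = 5.600

Σxᵢ = 12+7+2+3 = 24, with n = 4.
Posterior ∝ λ^4e^(−1λ) · λ^24e^(−4λ) = λ^28e^(−5λ), i.e. Gamma(shape=29, rate=5).
The mode of a Gamma(a, b) with a ≥ 1 (shape–rate) is (a−1)/b = 28/5 ≈ 5.600.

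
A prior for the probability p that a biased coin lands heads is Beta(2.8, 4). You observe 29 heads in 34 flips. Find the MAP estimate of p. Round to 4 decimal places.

p̂_MAP = 0.7938

Prior: Beta(2.8, 4).
Data: 29 successes in 34 trials. The binomial likelihood contributes p^29(1−p)^5, so the posterior is Beta(2.8+29, 4+5) = Beta(31.8, 9).
For Beta(a, b) with a, b > 1 the mode is (a−1)/(a+b−2) = 30.8/38.8 ≈ 0.7938.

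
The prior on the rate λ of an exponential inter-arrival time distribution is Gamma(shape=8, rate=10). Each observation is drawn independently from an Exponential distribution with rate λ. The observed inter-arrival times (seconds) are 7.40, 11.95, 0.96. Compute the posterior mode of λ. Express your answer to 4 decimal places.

The Exponential(rate=λ) likelihood is ∝ λ^n e^(−λΣtᵢ). Here n = 3 and Σtᵢ = 7.40 + 11.95 + 0.96 = 20.31.
Posterior ∝ λ^7e^(−10λ) · λ^3e^(−20.31λ) = λ^10e^(−30.31λ), i.e. Gamma(11, 30.31).
Mode = (a−1)/b = 10/30.31 ≈ 0.3299.

λ̂_MAP = 0.3299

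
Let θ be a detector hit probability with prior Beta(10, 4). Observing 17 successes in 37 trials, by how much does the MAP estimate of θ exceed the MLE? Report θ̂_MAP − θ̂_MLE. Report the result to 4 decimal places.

Posterior is Beta(27, 24); MAP = (27−1)/(51−2) = 26/49 ≈ 0.53061.
MLE ignores the prior: θ̂_MLE = k/n = 17/37 ≈ 0.45946.
Difference = 26/49 − 17/37 = 129/1813 ≈ 0.0712.

MAP − MLE = 0.0712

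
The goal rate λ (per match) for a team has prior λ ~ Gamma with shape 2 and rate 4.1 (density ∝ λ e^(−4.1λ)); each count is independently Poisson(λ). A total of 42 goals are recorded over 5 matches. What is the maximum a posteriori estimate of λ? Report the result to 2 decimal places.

λ̂_MAP = 4.73

Σxᵢ = 42, n = 5.
Posterior ∝ λe^(−4.1λ) · λ^42e^(−5λ) = λ^43e^(−9.1λ), i.e. Gamma(shape=44, rate=9.1).
The mode of a Gamma(a, b) with a ≥ 1 (shape–rate) is (a−1)/b = 43/9.1 ≈ 4.73.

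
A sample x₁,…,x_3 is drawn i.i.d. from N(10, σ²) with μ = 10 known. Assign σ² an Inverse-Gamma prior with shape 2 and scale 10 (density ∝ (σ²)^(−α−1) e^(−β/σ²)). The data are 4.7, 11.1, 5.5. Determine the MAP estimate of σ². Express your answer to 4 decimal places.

σ̂²_MAP = 7.7278

Sum of squared deviations about the known mean: SS = (4.7−10)² + (11.1−10)² + (5.5−10)² = 49.55.
The Normal likelihood contributes (σ²)^(−n/2) exp(−SS/(2σ²)), so the posterior is Inverse-Gamma(α + n/2, β + SS/2) = Inverse-Gamma(3.5, 34.775).
The mode of Inverse-Gamma(a, b) is b/(a+1) = 34.775/4.5 ≈ 7.7278.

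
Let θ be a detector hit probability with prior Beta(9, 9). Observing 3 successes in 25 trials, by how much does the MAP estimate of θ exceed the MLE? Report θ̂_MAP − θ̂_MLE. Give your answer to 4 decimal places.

MAP − MLE = 0.1483

Posterior is Beta(12, 31); MAP = (12−1)/(43−2) = 11/41 ≈ 0.26829.
MLE ignores the prior: θ̂_MLE = k/n = 3/25 ≈ 0.12000.
Difference = 11/41 − 3/25 = 152/1025 ≈ 0.1483.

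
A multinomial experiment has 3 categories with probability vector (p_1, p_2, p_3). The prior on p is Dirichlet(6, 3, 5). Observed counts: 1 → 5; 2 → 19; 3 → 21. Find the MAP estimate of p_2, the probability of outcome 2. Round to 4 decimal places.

The posterior is Dirichlet(αᵢ + nᵢ) = Dirichlet(11, 22, 26).
For a Dirichlet(a₁,…,a_K) with all aᵢ > 1, the mode has j-th component (aⱼ − 1)/(Σaᵢ − K).
Here Σaᵢ = 59 and K = 3, so p_2 = (22 − 1)/(59 − 3) = 21/56 ≈ 0.3750.

MAP estimate: 0.3750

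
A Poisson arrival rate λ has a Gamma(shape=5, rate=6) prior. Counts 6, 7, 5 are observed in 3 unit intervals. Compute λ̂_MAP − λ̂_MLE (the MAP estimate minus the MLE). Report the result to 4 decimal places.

Σxᵢ = 18. Posterior is Gamma(23, 9); MAP = (23−1)/9 = 22/9 ≈ 2.44444.
MLE = x̄ = 18/3 ≈ 6.00000.
Difference = 22/9 − 18/3 = -32/9 ≈ -3.5556.

MAP − MLE = -3.5556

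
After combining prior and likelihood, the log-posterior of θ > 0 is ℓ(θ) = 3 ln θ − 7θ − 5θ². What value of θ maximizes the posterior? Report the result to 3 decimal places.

θ̂_MAP = 0.300

ℓ'(θ) = 3/θ − 7 − 10θ. Setting this to zero and multiplying by θ: 10θ² + 7θ − 3 = 0.
θ = (−7 + √(7² + 4·10·3)) / (2·10) = (−7 + √169) / 20 = (−7 + 13)/20 = 3/10.
ℓ''(θ) = −3/θ² − 10 < 0, confirming a maximum.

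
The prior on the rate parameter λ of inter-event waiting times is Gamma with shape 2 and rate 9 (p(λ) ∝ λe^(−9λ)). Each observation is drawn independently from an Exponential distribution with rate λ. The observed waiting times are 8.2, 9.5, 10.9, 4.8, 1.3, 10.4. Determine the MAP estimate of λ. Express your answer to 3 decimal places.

The Exponential(rate=λ) likelihood is ∝ λ^n e^(−λΣtᵢ). Here n = 6 and Σtᵢ = 8.2 + 9.5 + 10.9 + 4.8 + 1.3 + 10.4 = 45.1.
Posterior ∝ λe^(−9λ) · λ^6e^(−45.1λ) = λ^7e^(−54.1λ), i.e. Gamma(8, 54.1).
Mode = (a−1)/b = 7/54.1 ≈ 0.129.

λ̂_MAP = 0.129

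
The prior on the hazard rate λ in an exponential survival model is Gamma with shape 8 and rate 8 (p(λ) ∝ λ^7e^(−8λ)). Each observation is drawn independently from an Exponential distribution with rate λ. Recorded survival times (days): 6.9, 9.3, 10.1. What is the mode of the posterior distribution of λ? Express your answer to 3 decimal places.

λ̂_MAP = 0.292

The Exponential(rate=λ) likelihood is ∝ λ^n e^(−λΣtᵢ). Here n = 3 and Σtᵢ = 6.9 + 9.3 + 10.1 = 26.3.
Posterior ∝ λ^7e^(−8λ) · λ^3e^(−26.3λ) = λ^10e^(−34.3λ), i.e. Gamma(11, 34.3).
Mode = (a−1)/b = 10/34.3 ≈ 0.292.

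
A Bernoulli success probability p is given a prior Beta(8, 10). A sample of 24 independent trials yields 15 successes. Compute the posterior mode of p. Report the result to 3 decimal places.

Prior: Beta(8, 10).
Data: 15 successes in 24 trials. The binomial likelihood contributes p^15(1−p)^9, so the posterior is Beta(8+15, 10+9) = Beta(23, 19).
For Beta(a, b) with a, b > 1 the mode is (a−1)/(a+b−2) = 22/40 ≈ 0.550.

p̂_MAP = 0.550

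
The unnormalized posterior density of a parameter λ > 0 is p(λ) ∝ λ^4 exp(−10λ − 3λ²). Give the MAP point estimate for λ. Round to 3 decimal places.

λ̂_MAP = 0.333

ℓ'(λ) = 4/λ − 10 − 6λ. Setting this to zero and multiplying by λ: 6λ² + 10λ − 4 = 0.
λ = (−10 + √(10² + 4·6·4)) / (2·6) = (−10 + √196) / 12 = (−10 + 14)/12 = 1/3.
ℓ''(λ) = −4/λ² − 6 < 0, confirming a maximum.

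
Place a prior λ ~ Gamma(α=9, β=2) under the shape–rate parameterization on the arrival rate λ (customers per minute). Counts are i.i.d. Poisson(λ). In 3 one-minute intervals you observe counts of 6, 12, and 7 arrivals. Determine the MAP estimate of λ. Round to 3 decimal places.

λ̂_MAP = 6.600

Σxᵢ = 6+12+7 = 25, with n = 3.
Posterior ∝ λ^8e^(−2λ) · λ^25e^(−3λ) = λ^33e^(−5λ), i.e. Gamma(shape=34, rate=5).
The mode of a Gamma(a, b) with a ≥ 1 (shape–rate) is (a−1)/b = 33/5 ≈ 6.600.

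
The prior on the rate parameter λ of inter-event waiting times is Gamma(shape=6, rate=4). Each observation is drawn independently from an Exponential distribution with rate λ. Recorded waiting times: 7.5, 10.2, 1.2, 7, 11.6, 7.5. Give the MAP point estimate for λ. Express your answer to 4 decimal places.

The Exponential(rate=λ) likelihood is ∝ λ^n e^(−λΣtᵢ). Here n = 6 and Σtᵢ = 7.5 + 10.2 + 1.2 + 7 + 11.6 + 7.5 = 45.
Posterior ∝ λ^5e^(−4λ) · λ^6e^(−45λ) = λ^11e^(−49λ), i.e. Gamma(12, 49).
Mode = (a−1)/b = 11/49 ≈ 0.2245.

λ̂_MAP = 0.2245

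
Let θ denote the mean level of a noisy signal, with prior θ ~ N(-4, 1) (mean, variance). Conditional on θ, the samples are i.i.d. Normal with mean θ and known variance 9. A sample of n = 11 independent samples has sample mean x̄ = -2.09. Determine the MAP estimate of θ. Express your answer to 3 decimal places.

θ̂_MAP = -2.950

n = 11, x̄ = -2.09.
For a Normal prior and Normal likelihood with known variance, the posterior is Normal; its mode equals its mean, the precision-weighted average.
Prior precision 1/σ₀² = 1/1 = 1; data precision n/σ² = 11/9.
θ̂ = (1·(-4) + (11/9)·(-2.09)) / (1 + 11/9) = (-5899/900)/(20/9) = -2.9495 ≈ -2.950.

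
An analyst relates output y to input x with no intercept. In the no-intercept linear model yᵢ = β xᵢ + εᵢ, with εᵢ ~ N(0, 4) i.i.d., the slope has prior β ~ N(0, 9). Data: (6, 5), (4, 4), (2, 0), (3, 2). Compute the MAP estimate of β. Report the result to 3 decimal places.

log p(β | y) = −Σ(yᵢ − βxᵢ)²/(2·4) − β²/(2·9) + const.
Setting the derivative to zero: Σxᵢ(yᵢ − βxᵢ)/4 − β/9 = 0, so β = Σxᵢyᵢ / (Σxᵢ² + σ²/τ²).
Σxᵢyᵢ = 6·5 + 4·4 + 2·0 + 3·2 = 52; Σxᵢ² = 65; σ²/τ² = 4/9.
β̂_MAP = 52 / (65 + 4/9) = 52/(589/9) = 468/589 ≈ 0.795.

β̂_MAP = 0.795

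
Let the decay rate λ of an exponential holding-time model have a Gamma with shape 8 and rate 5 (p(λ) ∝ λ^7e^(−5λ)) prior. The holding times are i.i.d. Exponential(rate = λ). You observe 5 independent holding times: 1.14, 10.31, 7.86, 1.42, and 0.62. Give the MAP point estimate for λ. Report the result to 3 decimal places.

λ̂_MAP = 0.455

The Exponential(rate=λ) likelihood is ∝ λ^n e^(−λΣtᵢ). Here n = 5 and Σtᵢ = 1.14 + 10.31 + 7.86 + 1.42 + 0.62 = 21.35.
Posterior ∝ λ^7e^(−5λ) · λ^5e^(−21.35λ) = λ^12e^(−26.35λ), i.e. Gamma(13, 26.35).
Mode = (a−1)/b = 12/26.35 ≈ 0.455.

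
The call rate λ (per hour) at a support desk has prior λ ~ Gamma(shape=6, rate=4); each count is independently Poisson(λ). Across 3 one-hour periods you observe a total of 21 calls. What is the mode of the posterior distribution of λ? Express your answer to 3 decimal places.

λ̂_MAP = 3.714

Σxᵢ = 21, n = 3.
Posterior ∝ λ^5e^(−4λ) · λ^21e^(−3λ) = λ^26e^(−7λ), i.e. Gamma(shape=27, rate=7).
The mode of a Gamma(a, b) with a ≥ 1 (shape–rate) is (a−1)/b = 26/7 ≈ 3.714.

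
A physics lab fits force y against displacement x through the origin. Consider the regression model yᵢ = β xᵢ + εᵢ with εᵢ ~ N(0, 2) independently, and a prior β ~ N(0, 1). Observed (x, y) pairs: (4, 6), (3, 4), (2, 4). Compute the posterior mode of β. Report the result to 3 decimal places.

β̂_MAP = 1.419

log p(β | y) = −Σ(yᵢ − βxᵢ)²/(2·2) − β²/(2·1) + const.
Setting the derivative to zero: Σxᵢ(yᵢ − βxᵢ)/2 − β/1 = 0, so β = Σxᵢyᵢ / (Σxᵢ² + σ²/τ²).
Σxᵢyᵢ = 4·6 + 3·4 + 2·4 = 44; Σxᵢ² = 29; σ²/τ² = 2.
β̂_MAP = 44 / (29 + 2) = 44/31 ≈ 1.419.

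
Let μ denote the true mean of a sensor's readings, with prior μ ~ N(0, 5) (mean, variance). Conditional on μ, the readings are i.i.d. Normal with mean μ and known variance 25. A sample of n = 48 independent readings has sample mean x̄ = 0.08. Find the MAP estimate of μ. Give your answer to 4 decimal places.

μ̂_MAP = 0.0725

n = 48, x̄ = 0.08.
For a Normal prior and Normal likelihood with known variance, the posterior is Normal; its mode equals its mean, the precision-weighted average.
Prior precision 1/σ₀² = 1/5 = 0.2; data precision n/σ² = 48/25 = 1.92.
μ̂ = (0.2·0 + 1.92·0.08) / (0.2 + 1.92) = 0.1536/2.12 = 96/1325 ≈ 0.0725.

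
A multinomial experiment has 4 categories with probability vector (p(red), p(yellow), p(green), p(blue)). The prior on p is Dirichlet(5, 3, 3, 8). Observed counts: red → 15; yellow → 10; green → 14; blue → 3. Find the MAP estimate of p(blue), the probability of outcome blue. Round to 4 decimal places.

The posterior is Dirichlet(αᵢ + nᵢ) = Dirichlet(20, 13, 17, 11).
For a Dirichlet(a₁,…,a_K) with all aᵢ > 1, the mode has j-th component (aⱼ − 1)/(Σaᵢ − K).
Here Σaᵢ = 61 and K = 4, so p(blue) = (11 − 1)/(61 − 4) = 10/57 ≈ 0.1754.

MAP estimate of p(blue) = 0.1754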